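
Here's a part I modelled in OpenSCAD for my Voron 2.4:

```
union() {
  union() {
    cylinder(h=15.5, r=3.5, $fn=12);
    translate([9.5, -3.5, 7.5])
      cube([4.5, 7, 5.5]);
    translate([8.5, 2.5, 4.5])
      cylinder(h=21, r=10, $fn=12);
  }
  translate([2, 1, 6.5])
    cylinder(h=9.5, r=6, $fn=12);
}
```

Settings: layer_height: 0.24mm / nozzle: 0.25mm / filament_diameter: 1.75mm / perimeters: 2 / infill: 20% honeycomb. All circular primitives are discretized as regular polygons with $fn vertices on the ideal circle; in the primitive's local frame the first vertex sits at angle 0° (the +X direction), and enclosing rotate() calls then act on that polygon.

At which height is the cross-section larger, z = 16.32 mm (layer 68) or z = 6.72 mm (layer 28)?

layer 28 (z = 6.72 mm)

Layer 68 (z = 16.32): the cylinder is not intersected at this z (z outside [0, 15.5]); the cube at (9.5, -3.5) is not intersected at this z (z outside [7.5, 13]); the r=10 cylinder at (8.5, 2.5) contributes a regular 12-gon of circumradius 10 (area = (12/2)·10.000²·sin(360°/12) = 300.00 mm²); Merging all regions: only the r=10 cylinder at (8.5, 2.5) is present, so the union is just that shape — area = 300.00 mm²; the cylinder at (2, 1) does not reach this height (z outside [6.5, 16]); Combining (union): only the result so far is present, so the union is just that shape — area = 300.00 mm². So its area = 300.00 mm². Layer 28 (z = 6.72): the r=3.5 cylinder gives a regular 12-gon of circumradius 3.5 (constant along its height) (area = (12/2)·3.500²·sin(360°/12) = 36.75 mm²); the cube at (9.5, -3.5) is not intersected at this z (z outside [7.5, 13]); the r=10 cylinder at (8.5, 2.5) gives a regular 12-gon of circumradius 10 (constant along its height) (area = (12/2)·10.000²·sin(360°/12) = 300.00 mm²); Merging all regions: the regions partially overlap — summed areas 336.75 mm² minus the doubly-counted overlap 23.41 mm² gives 313.34 mm² — area = 313.34 mm²; the cylinder at (2, 1): section is a regular 12-gon, circumradius r=6 (area = (12/2)·6.000²·sin(360°/12) = 108.00 mm²); Merging all regions: the regions partially overlap — summed areas 421.34 mm² minus the doubly-counted overlap 96.06 mm² gives 325.28 mm² — area = 325.28 mm². So its area = 325.28 mm². Layer 28 is larger (325.28 vs 300.00 mm²).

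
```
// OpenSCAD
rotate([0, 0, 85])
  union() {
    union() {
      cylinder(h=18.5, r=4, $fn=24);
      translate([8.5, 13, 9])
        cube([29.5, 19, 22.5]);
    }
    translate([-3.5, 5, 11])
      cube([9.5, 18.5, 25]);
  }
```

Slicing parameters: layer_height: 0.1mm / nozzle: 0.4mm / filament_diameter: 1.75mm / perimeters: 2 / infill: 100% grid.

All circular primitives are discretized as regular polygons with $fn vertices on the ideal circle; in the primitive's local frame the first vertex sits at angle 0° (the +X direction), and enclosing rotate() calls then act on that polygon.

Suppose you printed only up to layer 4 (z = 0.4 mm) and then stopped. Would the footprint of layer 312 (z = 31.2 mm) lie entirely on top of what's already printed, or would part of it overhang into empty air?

Compare the two slices. At z = 0.4: the r=4 cylinder contributes a regular 24-gon of circumradius 4 (area = (24/2)·4.000²·sin(360°/24) = 49.69 mm²); the cube at (8.5, 13) does not reach this height (z outside [9, 31.5]); Merging all regions: only the r=4 cylinder is present, so the union is just that shape — area = 49.69 mm²; the cube at (-3.5, 5) is absent (z outside [11, 36]); Combining (union): only the result so far is present, so the union is just that shape — area = 49.69 mm²; (whole slice rotated 85° about Z — lengths, areas and connectivity unchanged). At z = 31.2: the cylinder is not intersected at this z (z outside [0, 18.5]); the 29.5×19 cube at (8.5, 13) contributes its full rectangle (area 560.50 mm²); Merging all regions: only the 29.5×19 cube at (8.5, 13) is present, so the union is just that shape — area = 560.50 mm²; the cube at (-3.5, 5) is present — its section is the full 9.5×18.5 rectangle (area 175.75 mm²); Taking the union: the 2 present regions are separate (no shared area or edge), so areas and boundary lengths simply add and each stays a separate island — area = 736.25 mm²; (whole slice rotated 85° about Z — lengths, areas and connectivity unchanged). Checking containment: at z = 31.2 the cross-section extends beyond the z = 0.4 cross-section by about 736.25 mm².

part overhangs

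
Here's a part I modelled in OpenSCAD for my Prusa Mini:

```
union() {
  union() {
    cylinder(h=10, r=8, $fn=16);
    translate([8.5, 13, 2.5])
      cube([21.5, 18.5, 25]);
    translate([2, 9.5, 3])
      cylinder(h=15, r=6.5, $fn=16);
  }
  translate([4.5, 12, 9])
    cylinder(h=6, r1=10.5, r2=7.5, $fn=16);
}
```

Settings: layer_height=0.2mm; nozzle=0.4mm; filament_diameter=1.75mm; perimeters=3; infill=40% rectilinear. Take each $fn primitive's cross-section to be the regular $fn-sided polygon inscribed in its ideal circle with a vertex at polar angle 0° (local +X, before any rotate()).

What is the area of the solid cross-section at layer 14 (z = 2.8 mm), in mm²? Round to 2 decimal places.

593.68 mm²

At z = 2.8 mm: the r=8 cylinder contributes a regular 16-gon of circumradius 8 (area = (16/2)·8.000²·sin(360°/16) = 195.93 mm²); the cube at (8.5, 13) (footprint 21.5×18.5) is included at this height (area 397.75 mm²); the cylinder at (2, 9.5) is not intersected at this z (z outside [3, 18]); Combining (union): the 2 present regions are separate (no shared area or edge), so areas and boundary lengths simply add and each stays a separate island — area = 593.68 mm²; the cone at (4.5, 12) is not intersected at this z (z outside [9, 15]); Combining (union): only the result so far is present, so the union is just that shape — area = 593.68 mm². Overall, the cross-section has 2 separate islands. Net area = 593.68 mm².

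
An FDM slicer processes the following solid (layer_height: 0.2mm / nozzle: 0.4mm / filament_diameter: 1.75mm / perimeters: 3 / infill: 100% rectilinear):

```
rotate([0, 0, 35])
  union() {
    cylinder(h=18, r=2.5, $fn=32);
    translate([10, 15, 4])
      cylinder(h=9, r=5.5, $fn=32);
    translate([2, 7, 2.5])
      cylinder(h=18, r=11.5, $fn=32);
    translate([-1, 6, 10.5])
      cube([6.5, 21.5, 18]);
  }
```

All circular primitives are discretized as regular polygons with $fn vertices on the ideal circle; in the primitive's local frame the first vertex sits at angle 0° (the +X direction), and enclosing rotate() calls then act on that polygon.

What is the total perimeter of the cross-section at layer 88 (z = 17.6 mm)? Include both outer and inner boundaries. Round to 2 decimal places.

91.08 mm

At z = 17.6 mm: the cylinder: section is a regular 32-gon, circumradius r=2.5 (perimeter = 2·32·2.500·sin(180°/32) = 15.68 mm); the cylinder at (10, 15) is not intersected at this z (z outside [4, 13]); the cylinder at (2, 7): section is a regular 32-gon, circumradius r=11.5 (perimeter = 2·32·11.500·sin(180°/32) = 72.14 mm); the cube at (-1, 6) (footprint 6.5×21.5) is included at this height (perimeter 56.00 mm); Combining (union): the regions partially overlap (shared area 99.49 mm²), so the edge portions inside another operand are dropped and the merged outline is re-measured after clipping — boundary = 91.08 mm; (whole slice rotated 35° about Z — lengths, areas and connectivity unchanged). Overall, the cross-section is a single solid region. Total boundary length (outer) = 91.08 mm.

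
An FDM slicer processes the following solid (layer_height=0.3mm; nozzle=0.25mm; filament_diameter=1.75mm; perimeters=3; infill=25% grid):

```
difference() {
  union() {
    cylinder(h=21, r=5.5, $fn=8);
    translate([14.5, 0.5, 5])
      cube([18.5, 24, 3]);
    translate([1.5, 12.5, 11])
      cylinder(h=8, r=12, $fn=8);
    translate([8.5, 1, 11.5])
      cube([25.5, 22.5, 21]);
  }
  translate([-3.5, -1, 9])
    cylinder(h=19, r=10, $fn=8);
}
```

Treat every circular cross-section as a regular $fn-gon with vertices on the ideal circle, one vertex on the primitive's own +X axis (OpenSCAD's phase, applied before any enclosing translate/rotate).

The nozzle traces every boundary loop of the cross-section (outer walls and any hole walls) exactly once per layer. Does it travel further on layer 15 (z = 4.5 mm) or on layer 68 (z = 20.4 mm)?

Layer 15 (z = 4.5): the cylinder: section is a regular 8-gon, circumradius r=5.5 (perimeter = 2·8·5.500·sin(180°/8) = 33.68 mm); the cube at (14.5, 0.5) is not intersected at this z (z outside [5, 8]); the cylinder at (1.5, 12.5) is absent (z outside [11, 19]); the cube at (8.5, 1) is not intersected at this z (z outside [11.5, 32.5]); Merging all regions: only the r=5.5 cylinder is present, so the union is just that shape — boundary = 33.68 mm; the cylinder at (-3.5, -1) is absent (z outside [9, 28]); Subtracting the remaining from the first: none of the subtracted shapes is present at this height, so that combined region is unchanged — boundary = 33.68 mm. So its perimeter = 33.68 mm. Layer 68 (z = 20.4): the cylinder: section is a regular 8-gon, circumradius r=5.5 (perimeter = 2·8·5.500·sin(180°/8) = 33.68 mm); the cube at (14.5, 0.5) does not reach this height (z outside [5, 8]); the cylinder at (1.5, 12.5) does not reach this height (z outside [11, 19]); the cube at (8.5, 1) (footprint 25.5×22.5) is included at this height (perimeter 96.00 mm); Combining (union): the 2 present regions are separate (no shared area or edge), so areas and boundary lengths simply add and each stays a separate island — boundary = 129.68 mm; the r=10 cylinder at (-3.5, -1) gives a regular 8-gon of circumradius 10 (constant along its height) (perimeter = 2·8·10.000·sin(180°/8) = 61.23 mm); Taking the first minus the rest: starting from that combined region, the r=10 cylinder at (-3.5, -1) partially overlaps it — only the 85.56 mm² overlap (of its 282.84 mm²) is removed, clipping the outline — boundary = 96.00 mm. So its perimeter = 96.00 mm. Layer 68 is larger (96.00 vs 33.68 mm).

layer 68 (z = 20.4 mm)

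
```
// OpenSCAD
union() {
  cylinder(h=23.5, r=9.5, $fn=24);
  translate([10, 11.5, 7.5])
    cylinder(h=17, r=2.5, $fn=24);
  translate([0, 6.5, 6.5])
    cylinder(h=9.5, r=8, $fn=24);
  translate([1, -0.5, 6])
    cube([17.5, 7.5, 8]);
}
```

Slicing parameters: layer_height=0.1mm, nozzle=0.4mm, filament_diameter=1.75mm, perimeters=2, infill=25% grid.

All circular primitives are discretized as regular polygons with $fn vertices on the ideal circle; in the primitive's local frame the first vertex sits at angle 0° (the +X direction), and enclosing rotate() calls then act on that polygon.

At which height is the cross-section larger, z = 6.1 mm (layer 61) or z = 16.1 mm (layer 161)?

Layer 61 (z = 6.1): the cylinder: section is a regular 24-gon, circumradius r=9.5 (area = (24/2)·9.500²·sin(360°/24) = 280.30 mm²); the cylinder at (10, 11.5) is not intersected at this z (z outside [7.5, 24.5]); the cylinder at (0, 6.5) is absent (z outside [6.5, 16]); the cube at (1, -0.5) is present — its section is the full 17.5×7.5 rectangle (area 131.25 mm²); Taking the union: the regions partially overlap — summed areas 411.55 mm² minus the doubly-counted overlap 56.68 mm² gives 354.87 mm² — area = 354.87 mm². So its area = 354.87 mm². Layer 161 (z = 16.1): the cylinder: section is a regular 24-gon, circumradius r=9.5 (area = (24/2)·9.500²·sin(360°/24) = 280.30 mm²); the r=2.5 cylinder at (10, 11.5) contributes a regular 24-gon of circumradius 2.5 (area = (24/2)·2.500²·sin(360°/24) = 19.41 mm²); the cylinder at (0, 6.5) does not reach this height (z outside [6.5, 16]); the cube at (1, -0.5) is absent (z outside [6, 14]); Taking the union: the 2 present regions are separate (no shared area or edge), so areas and boundary lengths simply add and each stays a separate island — area = 299.71 mm². So its area = 299.71 mm². Layer 61 is larger (354.87 vs 299.71 mm²).

layer 61 (z = 6.1 mm)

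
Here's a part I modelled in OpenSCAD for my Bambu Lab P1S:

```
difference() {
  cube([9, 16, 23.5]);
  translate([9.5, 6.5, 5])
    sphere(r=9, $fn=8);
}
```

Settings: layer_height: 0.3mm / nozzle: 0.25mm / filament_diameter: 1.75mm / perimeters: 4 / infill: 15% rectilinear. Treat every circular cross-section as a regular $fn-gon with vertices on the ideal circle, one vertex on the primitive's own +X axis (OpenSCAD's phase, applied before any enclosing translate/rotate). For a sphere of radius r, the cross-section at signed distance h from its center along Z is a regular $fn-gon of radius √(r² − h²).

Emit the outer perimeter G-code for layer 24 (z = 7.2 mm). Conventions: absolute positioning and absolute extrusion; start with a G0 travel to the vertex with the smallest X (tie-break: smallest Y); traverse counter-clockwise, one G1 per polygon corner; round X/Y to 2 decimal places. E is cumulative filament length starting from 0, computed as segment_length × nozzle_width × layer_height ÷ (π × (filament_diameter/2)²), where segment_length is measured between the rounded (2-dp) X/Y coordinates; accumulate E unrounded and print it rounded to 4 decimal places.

At z = 7.2 mm: the cube is present — its section is the full 9×16 rectangle; the r=9 sphere at (9.5, 6.5) contributes a regular 8-gon of circumradius √(9²−2.2²) = 8.727; Taking the first minus the rest: starting from the 9×16 cube, the r=9 sphere at (9.5, 6.5) partially overlaps it — only the 94.16 mm² overlap (of its 215.41 mm²) is removed, clipping the outline — 1 connected region. The outline is a single polygon with 8 vertices. Extrusion per mm of travel: 0.25 × 0.3 / (π × 0.875²) = 0.031181. Accumulating E over each segment gives final E = 1.5732.

G0 X0.00 Y0.00 Z7.20
G1 X4.12 Y0.00 E0.1285
G1 X3.33 Y0.33 E0.1552
G1 X0.77 Y6.50 E0.3635
G1 X3.33 Y12.67 E0.5717
G1 X9.00 Y15.02 E0.7631
G1 X9.00 Y16.00 E0.7937
G1 X0.00 Y16.00 E1.0743
G1 X0.00 Y0.00 E1.5732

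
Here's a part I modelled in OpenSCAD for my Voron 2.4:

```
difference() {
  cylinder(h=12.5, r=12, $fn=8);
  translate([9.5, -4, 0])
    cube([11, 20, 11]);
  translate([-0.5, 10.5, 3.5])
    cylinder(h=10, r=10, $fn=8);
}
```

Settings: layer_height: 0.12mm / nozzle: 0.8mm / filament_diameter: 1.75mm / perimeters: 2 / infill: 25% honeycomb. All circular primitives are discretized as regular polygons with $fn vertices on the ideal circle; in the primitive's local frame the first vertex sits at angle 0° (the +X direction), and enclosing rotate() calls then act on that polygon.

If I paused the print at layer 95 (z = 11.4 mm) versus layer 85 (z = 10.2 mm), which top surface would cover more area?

layer 95 (z = 11.4 mm)

Layer 95 (z = 11.4): the r=12 cylinder contributes a regular 8-gon of circumradius 12 (area = (8/2)·12.000²·sin(360°/8) = 407.29 mm²); the cube at (9.5, -4) does not reach this height (z outside [0, 11]); the r=10 cylinder at (-0.5, 10.5) contributes a regular 8-gon of circumradius 10 (area = (8/2)·10.000²·sin(360°/8) = 282.84 mm²); Subtracting the remaining from the first: starting from the r=12 cylinder (407.29 mm²), the r=10 cylinder at (-0.5, 10.5) partially overlaps it — only the 131.77 mm² overlap (of its 282.84 mm²) is removed, clipping the outline — area = 275.52 mm². So its area = 275.52 mm². Layer 85 (z = 10.2): the r=12 cylinder contributes a regular 8-gon of circumradius 12 (area = (8/2)·12.000²·sin(360°/8) = 407.29 mm²); the cube at (9.5, -4) (footprint 11×20) is included at this height (area 220.00 mm²); the r=10 cylinder at (-0.5, 10.5) gives a regular 8-gon of circumradius 10 (constant along its height) (area = (8/2)·10.000²·sin(360°/8) = 282.84 mm²); After the difference (first − rest): starting from the r=12 cylinder (407.29 mm²), the 11×20 cube at (9.5, -4) partially overlaps it — only the 14.23 mm² overlap (of its 220.00 mm²) is removed, clipping the outline; the r=10 cylinder at (-0.5, 10.5) partially overlaps it — only the 131.77 mm² overlap (of its 282.84 mm²) is removed, clipping the outline — area = 261.29 mm². So its area = 261.29 mm². Layer 95 is larger (275.52 vs 261.29 mm²).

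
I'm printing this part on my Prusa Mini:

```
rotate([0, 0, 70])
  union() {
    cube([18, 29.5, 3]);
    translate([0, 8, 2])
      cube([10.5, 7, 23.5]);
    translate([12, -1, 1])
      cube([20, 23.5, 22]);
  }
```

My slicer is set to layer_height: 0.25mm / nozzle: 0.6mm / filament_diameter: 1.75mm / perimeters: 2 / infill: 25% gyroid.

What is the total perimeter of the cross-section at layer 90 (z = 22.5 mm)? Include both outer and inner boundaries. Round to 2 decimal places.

At z = 22.5 mm: the cube does not reach this height (z outside [0, 3]); the cube at (0, 8) is present — its section is the full 10.5×7 rectangle (perimeter 35.00 mm); the cube at (12, -1) is present — its section is the full 20×23.5 rectangle (perimeter 87.00 mm); Merging all regions: the 2 present regions are separate (no shared area or edge), so areas and boundary lengths simply add and each stays a separate island — boundary = 122.00 mm; (whole slice rotated 70° about Z — lengths, areas and connectivity unchanged). Overall, the cross-section has 2 separate islands. Total boundary length (outer) = 122.00 mm.

122.00 mm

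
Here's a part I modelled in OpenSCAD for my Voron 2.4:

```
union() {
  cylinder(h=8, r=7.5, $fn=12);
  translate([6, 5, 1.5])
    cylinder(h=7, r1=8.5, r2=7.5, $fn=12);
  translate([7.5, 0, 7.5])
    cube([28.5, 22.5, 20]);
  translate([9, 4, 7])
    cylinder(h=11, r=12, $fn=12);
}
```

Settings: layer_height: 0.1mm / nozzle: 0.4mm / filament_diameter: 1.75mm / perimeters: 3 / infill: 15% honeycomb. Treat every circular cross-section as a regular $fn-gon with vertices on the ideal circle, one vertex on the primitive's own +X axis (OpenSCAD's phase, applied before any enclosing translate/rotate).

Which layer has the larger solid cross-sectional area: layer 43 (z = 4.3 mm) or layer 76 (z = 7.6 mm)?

layer 76 (z = 7.6 mm)

Layer 43 (z = 4.3): the cylinder: section is a regular 12-gon, circumradius r=7.5 (area = (12/2)·7.500²·sin(360°/12) = 168.75 mm²); the cone at (6, 5) (r1=8.5→r2=7.5) has section circumradius 8.100 here — a regular 12-gon (area = (12/2)·8.100²·sin(360°/12) = 196.83 mm²); the cube at (7.5, 0) is absent (z outside [7.5, 27.5]); the cylinder at (9, 4) is not intersected at this z (z outside [7, 18]); Taking the union: the regions partially overlap — summed areas 365.58 mm² minus the doubly-counted overlap 68.81 mm² gives 296.77 mm² — area = 296.77 mm². So its area = 296.77 mm². Layer 76 (z = 7.6): the r=7.5 cylinder contributes a regular 12-gon of circumradius 7.5 (area = (12/2)·7.500²·sin(360°/12) = 168.75 mm²); the cone at (6, 5) (r1=8.5→r2=7.5) has section circumradius 7.629 here — a regular 12-gon (area = (12/2)·7.629²·sin(360°/12) = 174.59 mm²); the 28.5×22.5 cube at (7.5, 0) contributes its full rectangle (area 641.25 mm²); the r=12 cylinder at (9, 4) gives a regular 12-gon of circumradius 12 (constant along its height) (area = (12/2)·12.000²·sin(360°/12) = 432.00 mm²); Combining (union): the regions partially overlap — summed areas 1416.59 mm² minus the doubly-counted overlap 452.20 mm² gives 964.38 mm² — area = 964.38 mm². So its area = 964.38 mm². Layer 76 is larger (964.38 vs 296.77 mm²).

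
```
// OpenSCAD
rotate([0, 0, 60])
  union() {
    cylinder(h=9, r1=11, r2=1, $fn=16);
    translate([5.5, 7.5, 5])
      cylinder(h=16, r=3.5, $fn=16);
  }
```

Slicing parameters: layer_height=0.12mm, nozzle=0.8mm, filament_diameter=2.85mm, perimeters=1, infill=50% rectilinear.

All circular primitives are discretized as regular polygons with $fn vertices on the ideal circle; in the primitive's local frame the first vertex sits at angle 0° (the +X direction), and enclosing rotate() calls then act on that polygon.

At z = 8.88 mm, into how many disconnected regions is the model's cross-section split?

2

At z = 8.88 mm: the cone: at t=0.987 of its height the radius interpolates to r₁+(r₂−r₁)t = 1.133, giving a regular 16-gon of that circumradius; the r=3.5 cylinder at (5.5, 7.5) gives a regular 16-gon of circumradius 3.5 (constant along its height); Combining (union): the 2 present regions are separate (no shared area or edge), so areas and boundary lengths simply add and each stays a separate island — 2 connected regions; (rotated 60° about Z; rotation is an isometry so areas/perimeters/island counts are preserved). The result has 2 disconnected regions.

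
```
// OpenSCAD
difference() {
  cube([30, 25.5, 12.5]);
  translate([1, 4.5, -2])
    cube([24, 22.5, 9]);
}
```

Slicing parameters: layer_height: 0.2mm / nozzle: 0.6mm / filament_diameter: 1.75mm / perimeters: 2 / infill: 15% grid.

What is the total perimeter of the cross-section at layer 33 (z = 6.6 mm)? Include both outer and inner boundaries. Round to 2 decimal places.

153.00 mm

At z = 6.6 mm: the cube is present — its section is the full 30×25.5 rectangle (perimeter 111.00 mm); the cube at (1, 4.5) (footprint 24×22.5) is included at this height (perimeter 93.00 mm); Taking the first minus the rest: starting from the 30×25.5 cube, the 24×22.5 cube at (1, 4.5) partially overlaps it — only the 504.00 mm² overlap (of its 540.00 mm²) is removed, clipping the outline — boundary = 153.00 mm. Overall, the cross-section is a single solid region. Total boundary length (outer) = 153.00 mm.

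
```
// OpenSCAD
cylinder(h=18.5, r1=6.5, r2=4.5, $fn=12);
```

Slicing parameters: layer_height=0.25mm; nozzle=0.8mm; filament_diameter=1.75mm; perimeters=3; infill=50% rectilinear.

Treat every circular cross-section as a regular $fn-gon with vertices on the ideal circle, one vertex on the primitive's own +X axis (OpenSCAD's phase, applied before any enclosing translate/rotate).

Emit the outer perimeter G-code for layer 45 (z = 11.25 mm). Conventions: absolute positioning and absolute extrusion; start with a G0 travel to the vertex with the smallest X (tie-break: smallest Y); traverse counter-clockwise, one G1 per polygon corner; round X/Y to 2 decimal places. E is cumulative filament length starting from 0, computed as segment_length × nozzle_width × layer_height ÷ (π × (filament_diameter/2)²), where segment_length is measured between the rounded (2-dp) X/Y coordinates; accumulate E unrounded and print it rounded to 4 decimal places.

G0 X-5.28 Y0.00 Z11.25
G1 X-4.58 Y-2.64 E0.2271
G1 X-2.64 Y-4.58 E0.4552
G1 X0.00 Y-5.28 E0.6823
G1 X2.64 Y-4.58 E0.9094
G1 X4.58 Y-2.64 E1.1376
G1 X5.28 Y0.00 E1.3647
G1 X4.58 Y2.64 E1.5918
G1 X2.64 Y4.58 E1.8199
G1 X0.00 Y5.28 E2.0470
G1 X-2.64 Y4.58 E2.2741
G1 X-4.58 Y2.64 E2.5022
G1 X-5.28 Y0.00 E2.7293

At z = 11.25 mm: the cone (r1=6.5→r2=4.5) has section circumradius 5.284 here — a regular 12-gon. The outline is a single polygon with 12 vertices. Extrusion per mm of travel: 0.8 × 0.25 / (π × 0.875²) = 0.083150. Accumulating E over each segment gives final E = 2.7293.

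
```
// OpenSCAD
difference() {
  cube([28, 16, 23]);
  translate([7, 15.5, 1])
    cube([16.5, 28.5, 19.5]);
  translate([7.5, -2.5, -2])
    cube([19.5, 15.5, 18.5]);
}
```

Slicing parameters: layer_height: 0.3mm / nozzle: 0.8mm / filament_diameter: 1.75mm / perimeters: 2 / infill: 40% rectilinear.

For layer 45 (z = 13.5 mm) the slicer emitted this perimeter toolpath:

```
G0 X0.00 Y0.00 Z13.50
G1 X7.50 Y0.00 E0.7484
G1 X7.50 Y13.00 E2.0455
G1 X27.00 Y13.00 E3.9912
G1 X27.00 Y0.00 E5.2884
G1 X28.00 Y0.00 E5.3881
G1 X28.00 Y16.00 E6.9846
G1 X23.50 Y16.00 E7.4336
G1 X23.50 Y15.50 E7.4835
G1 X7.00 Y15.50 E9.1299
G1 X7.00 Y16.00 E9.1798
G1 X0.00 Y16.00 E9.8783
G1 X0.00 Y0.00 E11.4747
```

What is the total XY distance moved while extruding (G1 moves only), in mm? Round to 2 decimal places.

115.00 mm

Sum the Euclidean lengths of each G1 segment: total = 115.00 mm.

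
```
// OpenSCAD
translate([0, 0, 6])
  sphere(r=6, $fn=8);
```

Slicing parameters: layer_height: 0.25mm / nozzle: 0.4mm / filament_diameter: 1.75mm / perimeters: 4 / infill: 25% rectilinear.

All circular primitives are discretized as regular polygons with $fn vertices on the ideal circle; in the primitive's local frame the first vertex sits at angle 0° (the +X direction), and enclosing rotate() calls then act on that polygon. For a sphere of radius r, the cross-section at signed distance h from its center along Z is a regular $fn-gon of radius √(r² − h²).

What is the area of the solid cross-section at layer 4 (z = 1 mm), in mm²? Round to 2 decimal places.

31.11 mm²

At z = 1 mm: the sphere: section is a regular 8-gon, circumradius = √(r²−h²) = √(6²−5²) = 3.317 (area = (8/2)·3.317²·sin(360°/8) = 31.11 mm²). Overall, the cross-section is a single solid region. Net area = 31.11 mm².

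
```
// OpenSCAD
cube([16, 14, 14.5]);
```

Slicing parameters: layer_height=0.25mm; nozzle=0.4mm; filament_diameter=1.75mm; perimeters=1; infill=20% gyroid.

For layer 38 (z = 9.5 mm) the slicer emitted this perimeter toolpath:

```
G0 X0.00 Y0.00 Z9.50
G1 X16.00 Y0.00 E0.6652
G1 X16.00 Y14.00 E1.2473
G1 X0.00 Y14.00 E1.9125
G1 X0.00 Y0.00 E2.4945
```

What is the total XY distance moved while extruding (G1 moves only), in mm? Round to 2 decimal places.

60.00 mm

Sum the Euclidean lengths of each G1 segment: total = 60.00 mm.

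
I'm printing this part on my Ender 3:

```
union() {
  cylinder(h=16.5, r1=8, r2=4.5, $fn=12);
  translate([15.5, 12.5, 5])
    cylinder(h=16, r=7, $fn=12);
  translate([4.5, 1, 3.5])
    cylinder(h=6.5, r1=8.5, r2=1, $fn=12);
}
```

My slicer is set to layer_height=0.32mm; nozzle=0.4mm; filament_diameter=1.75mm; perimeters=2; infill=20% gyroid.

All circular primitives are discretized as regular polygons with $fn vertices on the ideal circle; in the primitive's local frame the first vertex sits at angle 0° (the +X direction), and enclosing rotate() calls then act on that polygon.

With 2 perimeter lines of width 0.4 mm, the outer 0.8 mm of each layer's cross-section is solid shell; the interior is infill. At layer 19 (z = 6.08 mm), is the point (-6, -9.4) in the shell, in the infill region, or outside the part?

outside

At z = 6.08 mm: the cone contributes a regular 12-gon of circumradius 6.710 (interpolated between r1=8 and r2=4.5 at t=0.368); the r=7 cylinder at (15.5, 12.5) gives a regular 12-gon of circumradius 7 (constant along its height); the cone at (4.5, 1): at t=0.397 of its height the radius interpolates to r₁+(r₂−r₁)t = 5.523, giving a regular 12-gon of that circumradius; Combining (union): the regions partially overlap (shared area 57.83 mm²), so overlapping operands fuse into one piece — 2 connected regions. Overall, the cross-section has 2 separate islands. The nearest boundary edge runs (-0.00, -6.71)→(-3.36, -5.81); distance from the point to it = 4.46 mm. The point is not inside any of the regions above, so it lies outside the cross-section (4.46 mm from the nearest boundary).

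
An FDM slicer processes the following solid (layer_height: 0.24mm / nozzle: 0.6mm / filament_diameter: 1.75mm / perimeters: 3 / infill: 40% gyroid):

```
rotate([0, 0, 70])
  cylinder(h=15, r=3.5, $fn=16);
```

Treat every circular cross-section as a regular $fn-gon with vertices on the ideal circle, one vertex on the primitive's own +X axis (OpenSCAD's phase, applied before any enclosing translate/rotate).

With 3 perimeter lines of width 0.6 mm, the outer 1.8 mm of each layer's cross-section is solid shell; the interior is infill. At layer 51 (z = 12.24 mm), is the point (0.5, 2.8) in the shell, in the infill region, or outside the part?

At z = 12.24 mm: the cylinder: section is a regular 16-gon, circumradius r=3.5; (rotated 70° about Z; rotation is an isometry so areas/perimeters/island counts are preserved). Overall, the cross-section is a single solid region. Undo the 70° rotation: the query point maps to (2.802, 0.488) in the un-rotated model frame. The nearest boundary edge runs (3.50, 0.00)→(3.23, 1.34); distance from the point to it = 0.59 mm. The point is inside the cross-section, 0.59 mm from the nearest boundary — within the 1.8 mm shell band (3 × 0.6).

shell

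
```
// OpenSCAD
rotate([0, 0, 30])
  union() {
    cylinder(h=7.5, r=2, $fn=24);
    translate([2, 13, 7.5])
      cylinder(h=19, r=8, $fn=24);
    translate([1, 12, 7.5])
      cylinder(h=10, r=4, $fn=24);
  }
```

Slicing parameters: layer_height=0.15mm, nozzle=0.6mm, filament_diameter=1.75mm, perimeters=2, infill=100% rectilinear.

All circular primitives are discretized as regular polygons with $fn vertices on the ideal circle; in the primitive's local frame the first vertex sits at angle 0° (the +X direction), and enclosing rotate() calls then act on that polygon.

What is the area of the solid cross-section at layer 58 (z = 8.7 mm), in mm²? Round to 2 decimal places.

198.77 mm²

At z = 8.7 mm: the cylinder is not intersected at this z (z outside [0, 7.5]); the r=8 cylinder at (2, 13) contributes a regular 24-gon of circumradius 8 (area = (24/2)·8.000²·sin(360°/24) = 198.77 mm²); the r=4 cylinder at (1, 12) gives a regular 24-gon of circumradius 4 (constant along its height) (area = (24/2)·4.000²·sin(360°/24) = 49.69 mm²); Merging all regions: the r=4 cylinder at (1, 12) lies entirely inside the r=8 cylinder at (2, 13), so the union is just the r=8 cylinder at (2, 13) — area = 198.77 mm²; (whole slice rotated 30° about Z — lengths, areas and connectivity unchanged). Overall, the cross-section is a single solid region. Net area = 198.77 mm².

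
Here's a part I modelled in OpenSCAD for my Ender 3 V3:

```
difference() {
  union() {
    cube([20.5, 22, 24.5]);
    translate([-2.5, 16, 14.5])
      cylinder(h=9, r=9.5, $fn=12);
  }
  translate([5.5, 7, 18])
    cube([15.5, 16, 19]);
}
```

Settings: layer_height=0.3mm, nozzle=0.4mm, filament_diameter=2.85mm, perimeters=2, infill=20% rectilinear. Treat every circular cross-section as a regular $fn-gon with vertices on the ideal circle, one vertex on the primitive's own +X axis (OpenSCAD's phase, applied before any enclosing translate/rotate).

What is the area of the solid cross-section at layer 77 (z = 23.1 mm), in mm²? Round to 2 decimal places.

415.37 mm²

At z = 23.1 mm: the 20.5×22 cube contributes its full rectangle (area 451.00 mm²); the r=9.5 cylinder at (-2.5, 16) gives a regular 12-gon of circumradius 9.5 (constant along its height) (area = (12/2)·9.500²·sin(360°/12) = 270.75 mm²); Combining (union): the regions partially overlap — summed areas 721.75 mm² minus the doubly-counted overlap 81.38 mm² gives 640.37 mm² — area = 640.37 mm²; the cube at (5.5, 7) is present — its section is the full 15.5×16 rectangle (area 248.00 mm²); Taking the first minus the rest: starting from the result so far (640.37 mm²), the 15.5×16 cube at (5.5, 7) partially overlaps it — only the 225.00 mm² overlap (of its 248.00 mm²) is removed, clipping the outline — area = 415.37 mm². Overall, the cross-section is a single solid region. Net area = 415.37 mm².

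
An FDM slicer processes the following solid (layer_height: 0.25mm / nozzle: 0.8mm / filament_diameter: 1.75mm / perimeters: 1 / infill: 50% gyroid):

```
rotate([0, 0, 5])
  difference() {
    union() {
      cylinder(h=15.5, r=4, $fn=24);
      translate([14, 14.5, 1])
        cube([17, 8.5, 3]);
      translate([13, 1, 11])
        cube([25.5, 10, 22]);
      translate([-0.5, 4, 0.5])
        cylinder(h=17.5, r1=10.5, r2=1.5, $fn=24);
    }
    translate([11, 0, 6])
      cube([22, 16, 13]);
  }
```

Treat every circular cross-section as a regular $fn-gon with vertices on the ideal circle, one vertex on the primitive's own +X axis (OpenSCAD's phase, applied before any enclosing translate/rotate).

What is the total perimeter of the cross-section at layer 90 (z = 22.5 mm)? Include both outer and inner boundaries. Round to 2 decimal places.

71.00 mm

At z = 22.5 mm: the cylinder is not intersected at this z (z outside [0, 15.5]); the cube at (14, 14.5) is absent (z outside [1, 4]); the cube at (13, 1) (footprint 25.5×10) is included at this height (perimeter 71.00 mm); the cone at (-0.5, 4) is not intersected at this z (z outside [0.5, 18]); Combining (union): only the 25.5×10 cube at (13, 1) is present, so the union is just that shape — boundary = 71.00 mm; the cube at (11, 0) does not reach this height (z outside [6, 19]); Taking the first minus the rest: none of the subtracted shapes is present at this height, so that combined region is unchanged — boundary = 71.00 mm; (whole slice rotated 5° about Z — lengths, areas and connectivity unchanged). Overall, the cross-section is a single solid region. Total boundary length (outer) = 71.00 mm.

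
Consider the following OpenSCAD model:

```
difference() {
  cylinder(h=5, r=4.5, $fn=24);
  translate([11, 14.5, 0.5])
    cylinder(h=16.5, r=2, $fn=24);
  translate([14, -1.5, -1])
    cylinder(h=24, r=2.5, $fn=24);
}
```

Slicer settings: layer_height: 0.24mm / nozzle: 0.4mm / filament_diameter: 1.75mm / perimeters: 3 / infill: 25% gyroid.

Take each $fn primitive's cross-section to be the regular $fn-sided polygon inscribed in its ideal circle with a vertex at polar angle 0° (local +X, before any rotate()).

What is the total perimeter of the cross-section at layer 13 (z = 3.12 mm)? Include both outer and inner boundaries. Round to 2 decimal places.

28.19 mm

At z = 3.12 mm: the r=4.5 cylinder contributes a regular 24-gon of circumradius 4.5 (perimeter = 2·24·4.500·sin(180°/24) = 28.19 mm); the cylinder at (11, 14.5): section is a regular 24-gon, circumradius r=2 (perimeter = 2·24·2.000·sin(180°/24) = 12.53 mm); the r=2.5 cylinder at (14, -1.5) gives a regular 24-gon of circumradius 2.5 (constant along its height) (perimeter = 2·24·2.500·sin(180°/24) = 15.66 mm); After the difference (first − rest): starting from the r=4.5 cylinder, the r=2 cylinder at (11, 14.5) misses the remaining region (no effect); the r=2.5 cylinder at (14, -1.5) misses the remaining region (no effect) — boundary = 28.19 mm. Overall, the cross-section is a single solid region. Total boundary length (outer) = 28.19 mm.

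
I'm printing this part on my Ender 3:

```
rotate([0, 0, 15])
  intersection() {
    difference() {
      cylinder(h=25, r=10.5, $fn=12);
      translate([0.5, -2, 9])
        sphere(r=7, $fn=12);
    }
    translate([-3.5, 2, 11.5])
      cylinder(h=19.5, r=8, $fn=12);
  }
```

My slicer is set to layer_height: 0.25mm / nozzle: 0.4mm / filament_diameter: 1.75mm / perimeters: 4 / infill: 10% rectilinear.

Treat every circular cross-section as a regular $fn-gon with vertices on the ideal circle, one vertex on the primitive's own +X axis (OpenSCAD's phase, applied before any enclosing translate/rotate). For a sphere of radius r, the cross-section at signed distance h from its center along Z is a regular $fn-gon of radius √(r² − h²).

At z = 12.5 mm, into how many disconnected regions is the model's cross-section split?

1

At z = 12.5 mm: the r=10.5 cylinder contributes a regular 12-gon of circumradius 10.5; the r=7 sphere at (0.5, -2) slices to a regular 12-gon of circumradius 6.062 (√(r²−h²) with h=3.5 from center); Subtracting the remaining from the first: starting from the r=10.5 cylinder, the r=7 sphere at (0.5, -2) lies wholly inside it (removes its full 110.25 mm² and its 37.66 mm outline becomes a hole wall) — 1 connected region with 1 hole; the cylinder at (-3.5, 2): section is a regular 12-gon, circumradius r=8; Keeping only the common overlap: the r=8 cylinder at (-3.5, 2) partially overlaps that combined region; clipping to the common part keeps 103.80 mm² — 1 connected region; (whole slice rotated 15° about Z — lengths, areas and connectivity unchanged). The result has 1 disconnected region.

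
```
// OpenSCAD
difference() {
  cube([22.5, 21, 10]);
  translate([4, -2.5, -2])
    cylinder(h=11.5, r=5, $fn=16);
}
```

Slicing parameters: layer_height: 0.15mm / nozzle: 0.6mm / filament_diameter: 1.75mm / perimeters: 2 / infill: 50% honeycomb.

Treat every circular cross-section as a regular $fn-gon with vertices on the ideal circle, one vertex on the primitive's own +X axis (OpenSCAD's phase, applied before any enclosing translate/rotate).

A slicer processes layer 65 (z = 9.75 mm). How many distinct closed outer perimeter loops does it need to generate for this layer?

At z = 9.75 mm: the 22.5×21 cube contributes its full rectangle; the cylinder at (4, -2.5) does not reach this height (z outside [-2, 9.5]); Taking the first minus the rest: none of the subtracted shapes is present at this height, so the 22.5×21 cube is unchanged — 1 connected region. The result has 1 disconnected region.

1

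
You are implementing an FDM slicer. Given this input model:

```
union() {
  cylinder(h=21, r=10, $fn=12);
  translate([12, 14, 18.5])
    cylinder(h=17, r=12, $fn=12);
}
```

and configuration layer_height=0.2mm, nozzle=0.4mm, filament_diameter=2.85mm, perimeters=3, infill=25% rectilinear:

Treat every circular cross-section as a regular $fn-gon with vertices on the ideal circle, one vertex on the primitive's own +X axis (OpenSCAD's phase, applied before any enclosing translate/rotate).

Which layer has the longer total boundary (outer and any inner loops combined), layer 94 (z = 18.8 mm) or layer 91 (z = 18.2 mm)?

layer 94 (z = 18.8 mm)

Layer 94 (z = 18.8): the r=10 cylinder gives a regular 12-gon of circumradius 10 (constant along its height) (perimeter = 2·12·10.000·sin(180°/12) = 62.12 mm); the r=12 cylinder at (12, 14) gives a regular 12-gon of circumradius 12 (constant along its height) (perimeter = 2·12·12.000·sin(180°/12) = 74.54 mm); Combining (union): the regions partially overlap (shared area 22.77 mm²), so the edge portions inside another operand are dropped and the merged outline is re-measured after clipping — boundary = 113.81 mm. So its perimeter = 113.81 mm. Layer 91 (z = 18.2): the r=10 cylinder contributes a regular 12-gon of circumradius 10 (perimeter = 2·12·10.000·sin(180°/12) = 62.12 mm); the cylinder at (12, 14) is not intersected at this z (z outside [18.5, 35.5]); Taking the union: only the r=10 cylinder is present, so the union is just that shape — boundary = 62.12 mm. So its perimeter = 62.12 mm. Layer 94 is larger (113.81 vs 62.12 mm).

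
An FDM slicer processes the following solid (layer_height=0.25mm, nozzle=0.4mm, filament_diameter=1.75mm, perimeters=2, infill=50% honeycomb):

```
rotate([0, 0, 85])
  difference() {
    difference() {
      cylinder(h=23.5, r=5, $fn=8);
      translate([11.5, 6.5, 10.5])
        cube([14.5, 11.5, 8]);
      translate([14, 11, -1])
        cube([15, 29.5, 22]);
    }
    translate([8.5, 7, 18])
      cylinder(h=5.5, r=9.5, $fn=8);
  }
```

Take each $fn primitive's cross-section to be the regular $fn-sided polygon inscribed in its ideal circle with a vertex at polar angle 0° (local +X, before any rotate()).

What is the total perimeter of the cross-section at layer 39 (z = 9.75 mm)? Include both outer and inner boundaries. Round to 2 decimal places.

At z = 9.75 mm: the r=5 cylinder contributes a regular 8-gon of circumradius 5 (perimeter = 2·8·5.000·sin(180°/8) = 30.61 mm); the cube at (11.5, 6.5) does not reach this height (z outside [10.5, 18.5]); the cube at (14, 11) (footprint 15×29.5) is included at this height (perimeter 89.00 mm); Taking the first minus the rest: starting from the r=5 cylinder, the 15×29.5 cube at (14, 11) misses the remaining region (no effect) — boundary = 30.61 mm; the cylinder at (8.5, 7) does not reach this height (z outside [18, 23.5]); Taking the first minus the rest: none of the subtracted shapes is present at this height, so that combined region is unchanged — boundary = 30.61 mm; (whole slice rotated 85° about Z — lengths, areas and connectivity unchanged). Overall, the cross-section is a single solid region. Total boundary length (outer) = 30.61 mm.

30.61 mm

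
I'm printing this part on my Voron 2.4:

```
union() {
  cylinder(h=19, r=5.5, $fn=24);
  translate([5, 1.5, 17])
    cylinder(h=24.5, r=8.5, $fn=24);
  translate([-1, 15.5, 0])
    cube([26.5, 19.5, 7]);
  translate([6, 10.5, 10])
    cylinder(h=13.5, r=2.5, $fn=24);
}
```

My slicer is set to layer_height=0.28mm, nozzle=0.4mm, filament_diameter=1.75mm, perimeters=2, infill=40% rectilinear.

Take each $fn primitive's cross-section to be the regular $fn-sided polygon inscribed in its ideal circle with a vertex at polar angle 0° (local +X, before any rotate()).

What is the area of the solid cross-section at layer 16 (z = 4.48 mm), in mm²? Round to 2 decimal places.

610.70 mm²

At z = 4.48 mm: the r=5.5 cylinder gives a regular 24-gon of circumradius 5.5 (constant along its height) (area = (24/2)·5.500²·sin(360°/24) = 93.95 mm²); the cylinder at (5, 1.5) is not intersected at this z (z outside [17, 41.5]); the cube at (-1, 15.5) is present — its section is the full 26.5×19.5 rectangle (area 516.75 mm²); the cylinder at (6, 10.5) is not intersected at this z (z outside [10, 23.5]); Combining (union): the 2 present regions are separate (no shared area or edge), so areas and boundary lengths simply add and each stays a separate island — area = 610.70 mm². Overall, the cross-section has 2 separate islands. Net area = 610.70 mm².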